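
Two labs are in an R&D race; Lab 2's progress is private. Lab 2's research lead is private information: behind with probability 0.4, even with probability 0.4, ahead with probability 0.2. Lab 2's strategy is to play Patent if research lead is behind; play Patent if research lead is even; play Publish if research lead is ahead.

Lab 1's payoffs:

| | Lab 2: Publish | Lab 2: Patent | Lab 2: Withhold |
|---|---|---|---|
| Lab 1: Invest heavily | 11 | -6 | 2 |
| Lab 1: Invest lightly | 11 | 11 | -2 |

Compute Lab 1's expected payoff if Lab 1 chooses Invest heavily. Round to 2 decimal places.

E[Invest heavily] = 0.4·(-6) + 0.4·(-6) + 0.2·11 = (-2.4) + (-2.4) + 2.2 = -2.6

-2.60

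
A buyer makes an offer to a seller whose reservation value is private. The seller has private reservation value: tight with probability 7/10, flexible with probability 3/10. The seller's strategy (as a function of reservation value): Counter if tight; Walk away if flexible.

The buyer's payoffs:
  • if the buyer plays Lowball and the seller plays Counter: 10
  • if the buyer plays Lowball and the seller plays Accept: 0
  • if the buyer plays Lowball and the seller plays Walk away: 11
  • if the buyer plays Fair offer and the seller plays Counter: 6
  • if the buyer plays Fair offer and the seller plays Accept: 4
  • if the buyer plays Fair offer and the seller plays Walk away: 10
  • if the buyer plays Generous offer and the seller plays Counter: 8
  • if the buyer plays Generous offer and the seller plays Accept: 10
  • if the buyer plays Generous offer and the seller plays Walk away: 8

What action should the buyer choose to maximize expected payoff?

Compute the buyer's expected payoff for each action, taking the expectation over the seller's type.
E[Lowball] = 7/10·(10) + 3/10·(11) = 103/10
E[Fair offer] = 7/10·(6) + 3/10·(10) = 36/5
E[Generous offer] = 7/10·(8) + 3/10·(8) = 8
Best response: Lowball (103/10 is the largest).

Lowball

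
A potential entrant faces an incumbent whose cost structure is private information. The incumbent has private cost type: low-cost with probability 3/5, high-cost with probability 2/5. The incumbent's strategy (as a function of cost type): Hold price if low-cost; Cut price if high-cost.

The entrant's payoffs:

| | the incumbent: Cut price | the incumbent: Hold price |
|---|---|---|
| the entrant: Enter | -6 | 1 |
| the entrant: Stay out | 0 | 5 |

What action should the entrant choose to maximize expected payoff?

E[Enter] = 3/5·(1) + 2/5·(-6) = -9/5
E[Stay out] = 3/5·(5) + 2/5·(0) = 3
Best response: Stay out (3 is the largest).

Stay out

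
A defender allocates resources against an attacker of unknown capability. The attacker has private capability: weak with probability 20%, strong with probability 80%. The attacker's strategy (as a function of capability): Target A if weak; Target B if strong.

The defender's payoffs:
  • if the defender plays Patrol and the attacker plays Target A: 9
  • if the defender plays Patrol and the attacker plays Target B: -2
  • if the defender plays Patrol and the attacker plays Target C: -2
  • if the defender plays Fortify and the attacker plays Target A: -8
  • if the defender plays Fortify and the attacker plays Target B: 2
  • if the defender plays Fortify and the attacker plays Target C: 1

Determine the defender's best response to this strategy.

E[Patrol] = 0.2·(9) + 0.8·(-2) = 0.2
E[Fortify] = 0.2·(-8) + 0.8·(2) = 0
Best response: Patrol (0.2 is the largest).

Patrol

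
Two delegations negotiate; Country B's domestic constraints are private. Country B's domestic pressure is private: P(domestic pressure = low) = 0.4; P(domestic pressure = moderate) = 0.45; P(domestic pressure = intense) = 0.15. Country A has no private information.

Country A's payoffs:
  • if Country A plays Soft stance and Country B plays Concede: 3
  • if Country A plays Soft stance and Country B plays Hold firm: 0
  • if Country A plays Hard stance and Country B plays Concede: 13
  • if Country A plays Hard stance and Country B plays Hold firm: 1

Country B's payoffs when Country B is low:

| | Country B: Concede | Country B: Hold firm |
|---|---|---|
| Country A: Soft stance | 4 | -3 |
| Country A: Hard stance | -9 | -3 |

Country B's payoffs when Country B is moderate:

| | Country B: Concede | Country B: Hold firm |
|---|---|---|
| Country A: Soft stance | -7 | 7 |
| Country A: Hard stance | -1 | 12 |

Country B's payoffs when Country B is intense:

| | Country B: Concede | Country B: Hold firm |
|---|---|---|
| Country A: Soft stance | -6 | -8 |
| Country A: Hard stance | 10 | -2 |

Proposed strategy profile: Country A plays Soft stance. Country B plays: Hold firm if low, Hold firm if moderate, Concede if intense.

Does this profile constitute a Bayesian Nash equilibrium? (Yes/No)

Country A plays Soft stance: E[Soft stance] = 0.4·(0) + 0.45·(0) + 0.15·(3) = 0.45; E[Hard stance] = 2.8. Not best-responding. ✗
Country B (domestic pressure low), facing Soft stance: Concede gives 4, Hold firm gives -3. Proposed Hold firm is not best — profitable deviation exists. ✗
Country B (domestic pressure moderate), facing Soft stance: Concede gives -7, Hold firm gives 7. Proposed Hold firm is best. ✓
Country B (domestic pressure intense), facing Soft stance: Concede gives -6, Hold firm gives -8. Proposed Concede is best. ✓

No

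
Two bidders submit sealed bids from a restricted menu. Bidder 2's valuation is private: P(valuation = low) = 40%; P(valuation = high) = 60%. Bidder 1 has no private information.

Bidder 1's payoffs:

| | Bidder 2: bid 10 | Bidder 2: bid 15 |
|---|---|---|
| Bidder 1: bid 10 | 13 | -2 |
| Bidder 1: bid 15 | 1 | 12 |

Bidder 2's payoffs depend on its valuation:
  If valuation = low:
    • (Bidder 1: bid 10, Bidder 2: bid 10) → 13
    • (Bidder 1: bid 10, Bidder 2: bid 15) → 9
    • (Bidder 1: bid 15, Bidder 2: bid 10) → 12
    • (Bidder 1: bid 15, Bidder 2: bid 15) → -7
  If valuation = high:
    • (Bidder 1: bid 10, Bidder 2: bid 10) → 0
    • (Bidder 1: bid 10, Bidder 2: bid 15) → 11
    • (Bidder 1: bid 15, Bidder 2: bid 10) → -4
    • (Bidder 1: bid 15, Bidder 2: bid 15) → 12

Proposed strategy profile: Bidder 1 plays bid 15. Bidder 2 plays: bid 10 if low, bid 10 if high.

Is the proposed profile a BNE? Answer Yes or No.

No

A profile is a BNE iff every type of every player is best-responding given beliefs about the other side.
Bidder 1 plays bid 15: E[bid 15] = 0.4·(1) + 0.6·(1) = 1; E[bid 10] = 13. Not best-responding. ✗
Bidder 2 (valuation low), facing bid 15: bid 10 gives 12, bid 15 gives -7. Proposed bid 10 is best. ✓
Bidder 2 (valuation high), facing bid 15: bid 10 gives -4, bid 15 gives 12. Proposed bid 10 is not best — profitable deviation exists. ✗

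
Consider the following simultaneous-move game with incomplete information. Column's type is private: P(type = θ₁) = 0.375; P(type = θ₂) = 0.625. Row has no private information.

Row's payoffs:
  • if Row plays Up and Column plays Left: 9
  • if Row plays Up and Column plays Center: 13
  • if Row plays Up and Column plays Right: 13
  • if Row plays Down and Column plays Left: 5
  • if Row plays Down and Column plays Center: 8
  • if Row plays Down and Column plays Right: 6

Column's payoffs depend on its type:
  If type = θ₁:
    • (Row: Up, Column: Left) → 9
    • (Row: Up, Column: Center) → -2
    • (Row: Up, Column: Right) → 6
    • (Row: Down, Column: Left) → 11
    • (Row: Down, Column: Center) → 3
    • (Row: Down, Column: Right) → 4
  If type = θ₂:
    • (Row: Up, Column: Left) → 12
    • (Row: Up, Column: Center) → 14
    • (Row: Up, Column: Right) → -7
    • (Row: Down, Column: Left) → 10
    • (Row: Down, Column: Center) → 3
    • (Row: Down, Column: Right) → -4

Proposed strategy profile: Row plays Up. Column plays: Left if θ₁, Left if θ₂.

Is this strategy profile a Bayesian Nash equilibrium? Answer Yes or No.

Row plays Up: E[Up] = 0.375·(9) + 0.625·(9) = 9; E[Down] = 5. Best-responding. ✓
Column (type θ₁), facing Up: Left gives 9, Center gives -2, Right gives 6. Proposed Left is best. ✓
Column (type θ₂), facing Up: Left gives 12, Center gives 14, Right gives -7. Proposed Left is not best — profitable deviation exists. ✗

No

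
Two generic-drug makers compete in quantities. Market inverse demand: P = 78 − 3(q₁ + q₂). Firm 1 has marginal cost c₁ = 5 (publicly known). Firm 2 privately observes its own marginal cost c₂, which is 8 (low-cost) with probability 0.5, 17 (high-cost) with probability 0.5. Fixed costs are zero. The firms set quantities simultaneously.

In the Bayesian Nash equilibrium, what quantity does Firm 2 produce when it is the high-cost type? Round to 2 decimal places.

5.69

Type-c best response for Firm 2: q₂(c) = (78 − c)/6 − q₁/2.
Firm 1 maximizes expected profit; its first-order condition is 78 − 6q₁ − 3E[q₂] − 5 = 0.
Substituting E[q₂] and solving: E[c₂] = 12.5, so q₁ = (78 − 2·5 + 12.5)/9 = 8.94444.
q₂(high-cost) = (78 − 17 − 3·8.94444)/6 = 5.69444.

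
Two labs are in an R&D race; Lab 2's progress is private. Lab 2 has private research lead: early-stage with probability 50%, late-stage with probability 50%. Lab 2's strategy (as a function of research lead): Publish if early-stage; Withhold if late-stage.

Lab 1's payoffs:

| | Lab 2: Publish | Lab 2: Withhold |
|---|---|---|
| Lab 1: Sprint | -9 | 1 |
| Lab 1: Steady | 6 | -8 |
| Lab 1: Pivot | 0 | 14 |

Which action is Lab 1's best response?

E[Sprint] = 0.5·(-9) + 0.5·(1) = -4
E[Steady] = 0.5·(6) + 0.5·(-8) = -1
E[Pivot] = 0.5·(0) + 0.5·(14) = 7
Best response: Pivot (7 is the largest).

Pivot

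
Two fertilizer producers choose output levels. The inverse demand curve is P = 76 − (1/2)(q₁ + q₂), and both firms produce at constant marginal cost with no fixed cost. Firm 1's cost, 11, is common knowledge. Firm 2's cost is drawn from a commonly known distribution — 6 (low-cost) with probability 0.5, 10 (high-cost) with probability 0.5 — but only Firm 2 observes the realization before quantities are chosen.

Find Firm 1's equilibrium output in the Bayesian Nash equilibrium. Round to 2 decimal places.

41.33

Firm 2 with cost c maximizes (76 − (1/2)(q₁+q₂) − c)·q₂, giving q₂(c) = (76 − c − (1/2)q₁).
E[c₂] = 0.5·6 + 0.5·10 = 8
Firm 1's FOC against E[q₂] yields q₁ = (76 − 2·11 + E[c₂])/(3/2) = (76 − 22 + 8)/(3/2) = 41.3333.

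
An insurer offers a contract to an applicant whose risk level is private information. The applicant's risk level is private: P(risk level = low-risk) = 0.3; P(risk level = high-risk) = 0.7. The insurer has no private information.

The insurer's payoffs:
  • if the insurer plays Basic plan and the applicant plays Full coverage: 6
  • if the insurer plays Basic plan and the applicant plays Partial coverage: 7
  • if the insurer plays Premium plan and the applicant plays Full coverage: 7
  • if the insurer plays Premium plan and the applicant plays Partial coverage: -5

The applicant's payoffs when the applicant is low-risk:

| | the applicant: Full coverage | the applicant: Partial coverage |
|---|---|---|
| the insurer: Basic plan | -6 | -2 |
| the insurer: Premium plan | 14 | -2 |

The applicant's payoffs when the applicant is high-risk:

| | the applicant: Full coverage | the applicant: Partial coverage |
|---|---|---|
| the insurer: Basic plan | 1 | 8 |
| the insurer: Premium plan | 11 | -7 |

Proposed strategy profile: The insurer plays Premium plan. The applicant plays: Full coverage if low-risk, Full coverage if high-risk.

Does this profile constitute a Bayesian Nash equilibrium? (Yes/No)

A profile is a BNE iff every type of every player is best-responding given beliefs about the other side.
The insurer plays Premium plan: E[Premium plan] = 0.3·(7) + 0.7·(7) = 7; E[Basic plan] = 6. Best-responding. ✓
The applicant (risk level low-risk), facing Premium plan: Full coverage gives 14, Partial coverage gives -2. Proposed Full coverage is best. ✓
The applicant (risk level high-risk), facing Premium plan: Full coverage gives 11, Partial coverage gives -7. Proposed Full coverage is best. ✓

Yes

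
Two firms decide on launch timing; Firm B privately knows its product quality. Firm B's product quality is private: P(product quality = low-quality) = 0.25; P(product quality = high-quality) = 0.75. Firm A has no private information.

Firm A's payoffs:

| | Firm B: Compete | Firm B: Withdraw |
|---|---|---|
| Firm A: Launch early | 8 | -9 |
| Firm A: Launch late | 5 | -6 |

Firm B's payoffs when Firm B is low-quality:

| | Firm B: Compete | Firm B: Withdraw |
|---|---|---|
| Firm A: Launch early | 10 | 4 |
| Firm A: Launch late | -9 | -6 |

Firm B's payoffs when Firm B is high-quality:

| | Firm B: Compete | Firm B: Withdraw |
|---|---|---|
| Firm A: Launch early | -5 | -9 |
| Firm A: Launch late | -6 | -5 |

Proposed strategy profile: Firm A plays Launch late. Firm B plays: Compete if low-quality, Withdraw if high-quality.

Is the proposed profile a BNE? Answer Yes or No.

Firm A plays Launch late: E[Launch late] = 0.25·(5) + 0.75·(-6) = -3.25; E[Launch early] = -4.75. Best-responding. ✓
Firm B (product quality low-quality), facing Launch late: Compete gives -9, Withdraw gives -6. Proposed Compete is not best — profitable deviation exists. ✗
Firm B (product quality high-quality), facing Launch late: Compete gives -6, Withdraw gives -5. Proposed Withdraw is best. ✓

No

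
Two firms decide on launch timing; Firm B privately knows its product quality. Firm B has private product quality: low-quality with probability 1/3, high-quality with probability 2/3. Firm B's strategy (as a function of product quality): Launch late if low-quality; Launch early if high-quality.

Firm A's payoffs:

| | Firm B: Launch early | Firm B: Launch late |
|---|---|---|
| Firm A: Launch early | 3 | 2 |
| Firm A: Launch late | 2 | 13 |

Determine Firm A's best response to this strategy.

E[Launch early] = 1/3·(2) + 2/3·(3) = 8/3
E[Launch late] = 1/3·(13) + 2/3·(2) = 17/3
Best response: Launch late (17/3 is the largest).

Launch late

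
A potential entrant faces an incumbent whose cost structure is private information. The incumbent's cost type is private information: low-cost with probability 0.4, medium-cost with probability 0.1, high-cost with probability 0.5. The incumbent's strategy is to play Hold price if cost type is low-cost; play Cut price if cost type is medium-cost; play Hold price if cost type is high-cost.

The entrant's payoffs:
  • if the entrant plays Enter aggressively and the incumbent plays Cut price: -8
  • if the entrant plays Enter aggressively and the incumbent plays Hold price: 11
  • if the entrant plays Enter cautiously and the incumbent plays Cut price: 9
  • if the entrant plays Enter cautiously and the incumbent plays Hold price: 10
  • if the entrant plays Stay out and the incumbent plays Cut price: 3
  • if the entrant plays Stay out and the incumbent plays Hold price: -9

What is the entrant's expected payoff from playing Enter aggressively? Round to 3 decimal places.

E[Enter aggressively] = 0.4·11 + 0.1·(-8) + 0.5·11 = 4.4 + (-0.8) + 5.5 = 9.1

9.100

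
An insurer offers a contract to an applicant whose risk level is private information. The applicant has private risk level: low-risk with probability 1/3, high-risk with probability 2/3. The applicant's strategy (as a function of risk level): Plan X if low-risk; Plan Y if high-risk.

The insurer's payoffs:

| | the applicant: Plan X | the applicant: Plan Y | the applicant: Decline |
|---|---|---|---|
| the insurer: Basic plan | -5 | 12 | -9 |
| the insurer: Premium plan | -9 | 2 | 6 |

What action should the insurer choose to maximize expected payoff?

Compute the insurer's expected payoff for each action, taking the expectation over the applicant's type.
E[Basic plan] = 1/3·(-5) + 2/3·(12) = 19/3
E[Premium plan] = 1/3·(-9) + 2/3·(2) = -5/3
Best response: Basic plan (19/3 is the largest).

Basic plan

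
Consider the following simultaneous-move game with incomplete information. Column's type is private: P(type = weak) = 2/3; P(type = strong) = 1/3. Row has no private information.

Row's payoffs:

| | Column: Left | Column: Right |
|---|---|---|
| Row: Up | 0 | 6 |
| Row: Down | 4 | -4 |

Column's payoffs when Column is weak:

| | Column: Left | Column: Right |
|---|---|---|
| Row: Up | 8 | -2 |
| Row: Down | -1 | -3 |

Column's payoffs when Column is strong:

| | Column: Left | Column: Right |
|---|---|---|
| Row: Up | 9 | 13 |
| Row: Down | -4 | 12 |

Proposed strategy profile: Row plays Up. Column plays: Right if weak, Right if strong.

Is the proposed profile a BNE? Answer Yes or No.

No

Row plays Up: E[Up] = 2/3·(6) + 1/3·(6) = 6; E[Down] = -4. Best-responding. ✓
Column (type weak), facing Up: Left gives 8, Right gives -2. Proposed Right is not best — profitable deviation exists. ✗
Column (type strong), facing Up: Left gives 9, Right gives 13. Proposed Right is best. ✓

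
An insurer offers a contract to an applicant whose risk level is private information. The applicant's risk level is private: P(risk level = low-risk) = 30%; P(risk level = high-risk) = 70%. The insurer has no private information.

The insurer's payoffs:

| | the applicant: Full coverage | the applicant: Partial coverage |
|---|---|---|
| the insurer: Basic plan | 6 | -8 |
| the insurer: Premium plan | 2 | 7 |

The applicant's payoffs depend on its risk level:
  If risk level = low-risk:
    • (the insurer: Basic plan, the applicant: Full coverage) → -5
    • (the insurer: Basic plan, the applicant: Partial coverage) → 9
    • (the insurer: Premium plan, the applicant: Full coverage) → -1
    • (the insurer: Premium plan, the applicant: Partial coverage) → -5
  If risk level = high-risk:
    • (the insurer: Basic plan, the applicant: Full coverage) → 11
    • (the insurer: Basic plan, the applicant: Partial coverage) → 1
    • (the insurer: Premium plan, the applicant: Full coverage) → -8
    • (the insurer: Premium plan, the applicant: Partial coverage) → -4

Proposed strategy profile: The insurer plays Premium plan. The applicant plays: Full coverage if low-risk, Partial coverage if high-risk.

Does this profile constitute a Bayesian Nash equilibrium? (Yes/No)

The insurer plays Premium plan: E[Premium plan] = 0.3·(2) + 0.7·(7) = 5.5; E[Basic plan] = -3.8. Best-responding. ✓
The applicant (risk level low-risk), facing Premium plan: Full coverage gives -1, Partial coverage gives -5. Proposed Full coverage is best. ✓
The applicant (risk level high-risk), facing Premium plan: Full coverage gives -8, Partial coverage gives -4. Proposed Partial coverage is best. ✓

Yes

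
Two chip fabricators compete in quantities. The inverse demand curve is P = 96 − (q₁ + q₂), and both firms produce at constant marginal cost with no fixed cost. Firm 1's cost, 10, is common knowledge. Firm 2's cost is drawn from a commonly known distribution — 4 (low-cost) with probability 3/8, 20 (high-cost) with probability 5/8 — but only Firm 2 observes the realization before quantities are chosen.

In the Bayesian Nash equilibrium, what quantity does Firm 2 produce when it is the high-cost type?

23

Type-c best response for Firm 2: q₂(c) = (96 − c)/2 − q₁/2.
Firm 1 maximizes expected profit; its first-order condition is 96 − 2q₁ − E[q₂] − 10 = 0.
Substituting E[q₂] and solving: E[c₂] = 14, so q₁ = (96 − 2·10 + 14)/3 = 30.
q₂(high-cost) = (96 − 20 − 30)/2 = 23.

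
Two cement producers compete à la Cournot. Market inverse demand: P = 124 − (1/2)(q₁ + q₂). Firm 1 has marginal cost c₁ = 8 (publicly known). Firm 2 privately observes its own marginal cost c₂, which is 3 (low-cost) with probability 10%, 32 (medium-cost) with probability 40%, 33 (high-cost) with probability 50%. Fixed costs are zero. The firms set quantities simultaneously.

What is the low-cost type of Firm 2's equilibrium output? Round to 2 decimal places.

Type-c best response for Firm 2: q₂(c) = (124 − c) − q₁/2.
Firm 1 maximizes expected profit; its first-order condition is 124 − q₁ − (1/2)E[q₂] − 8 = 0.
Substituting E[q₂] and solving: E[c₂] = 29.6, so q₁ = (124 − 2·8 + 29.6)/(3/2) = 91.7333.
q₂(low-cost) = (124 − 3 − (1/2)·91.7333) = 75.1333.

75.13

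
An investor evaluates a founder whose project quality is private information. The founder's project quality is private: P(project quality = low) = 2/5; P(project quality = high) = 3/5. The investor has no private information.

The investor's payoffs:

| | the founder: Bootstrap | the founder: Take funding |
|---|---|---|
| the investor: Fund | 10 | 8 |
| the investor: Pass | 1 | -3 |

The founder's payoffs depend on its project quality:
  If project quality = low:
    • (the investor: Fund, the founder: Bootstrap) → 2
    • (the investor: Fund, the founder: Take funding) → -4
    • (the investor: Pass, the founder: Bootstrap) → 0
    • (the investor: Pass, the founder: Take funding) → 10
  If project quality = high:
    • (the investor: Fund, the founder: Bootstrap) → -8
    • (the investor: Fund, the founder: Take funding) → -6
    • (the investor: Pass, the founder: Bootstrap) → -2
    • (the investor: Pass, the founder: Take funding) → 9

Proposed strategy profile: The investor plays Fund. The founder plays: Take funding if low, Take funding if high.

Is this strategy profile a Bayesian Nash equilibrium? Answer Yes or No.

A profile is a BNE iff every type of every player is best-responding given beliefs about the other side.
The investor plays Fund: E[Fund] = 2/5·(8) + 3/5·(8) = 8; E[Pass] = -3. Best-responding. ✓
The founder (project quality low), facing Fund: Bootstrap gives 2, Take funding gives -4. Proposed Take funding is not best — profitable deviation exists. ✗
The founder (project quality high), facing Fund: Bootstrap gives -8, Take funding gives -6. Proposed Take funding is best. ✓

No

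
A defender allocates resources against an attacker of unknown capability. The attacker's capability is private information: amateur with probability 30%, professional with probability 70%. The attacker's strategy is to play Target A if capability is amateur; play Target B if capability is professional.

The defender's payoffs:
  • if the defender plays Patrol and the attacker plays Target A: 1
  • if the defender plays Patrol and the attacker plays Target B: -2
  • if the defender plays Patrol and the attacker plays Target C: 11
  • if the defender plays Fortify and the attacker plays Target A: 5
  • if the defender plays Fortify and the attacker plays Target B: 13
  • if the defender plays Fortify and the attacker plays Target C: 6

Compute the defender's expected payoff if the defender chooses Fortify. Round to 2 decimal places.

Take the expectation over the attacker's capability, weighting each type's action by its prior probability.
E[Fortify] = 0.3·5 + 0.7·13 = 1.5 + 9.1 = 10.6

10.60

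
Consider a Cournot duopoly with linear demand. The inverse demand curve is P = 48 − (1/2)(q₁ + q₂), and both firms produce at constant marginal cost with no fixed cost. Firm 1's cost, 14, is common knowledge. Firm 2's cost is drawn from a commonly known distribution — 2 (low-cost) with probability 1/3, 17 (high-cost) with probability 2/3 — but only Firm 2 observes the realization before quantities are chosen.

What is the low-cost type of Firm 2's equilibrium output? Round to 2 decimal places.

35.33

Type-c best response for Firm 2: q₂(c) = (48 − c) − q₁/2.
Firm 1 maximizes expected profit; its first-order condition is 48 − q₁ − (1/2)E[q₂] − 14 = 0.
Substituting E[q₂] and solving: E[c₂] = 12, so q₁ = (48 − 2·14 + 12)/(3/2) = 21.3333.
q₂(low-cost) = (48 − 2 − (1/2)·21.3333) = 35.3333.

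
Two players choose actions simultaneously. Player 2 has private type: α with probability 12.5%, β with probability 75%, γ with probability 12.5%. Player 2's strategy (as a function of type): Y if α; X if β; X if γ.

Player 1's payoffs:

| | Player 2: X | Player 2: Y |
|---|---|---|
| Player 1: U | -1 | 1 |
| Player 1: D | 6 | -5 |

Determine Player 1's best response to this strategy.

Compute Player 1's expected payoff for each action, taking the expectation over Player 2's type.
E[U] = 0.125·(1) + 0.75·(-1) + 0.125·(-1) = -0.75
E[D] = 0.125·(-5) + 0.75·(6) + 0.125·(6) = 4.625
Best response: D (4.625 is the largest).

D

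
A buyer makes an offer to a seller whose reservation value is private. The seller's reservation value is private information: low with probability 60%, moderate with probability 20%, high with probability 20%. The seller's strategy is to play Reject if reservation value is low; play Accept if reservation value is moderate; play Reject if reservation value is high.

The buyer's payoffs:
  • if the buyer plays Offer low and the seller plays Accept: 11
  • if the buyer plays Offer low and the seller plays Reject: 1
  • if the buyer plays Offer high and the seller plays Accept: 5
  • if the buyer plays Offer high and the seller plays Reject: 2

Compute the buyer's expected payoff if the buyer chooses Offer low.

3

Take the expectation over the seller's reservation value, weighting each type's action by its prior probability.
E[Offer low] = 0.6·1 + 0.2·11 + 0.2·1 = 0.6 + 2.2 + 0.2 = 3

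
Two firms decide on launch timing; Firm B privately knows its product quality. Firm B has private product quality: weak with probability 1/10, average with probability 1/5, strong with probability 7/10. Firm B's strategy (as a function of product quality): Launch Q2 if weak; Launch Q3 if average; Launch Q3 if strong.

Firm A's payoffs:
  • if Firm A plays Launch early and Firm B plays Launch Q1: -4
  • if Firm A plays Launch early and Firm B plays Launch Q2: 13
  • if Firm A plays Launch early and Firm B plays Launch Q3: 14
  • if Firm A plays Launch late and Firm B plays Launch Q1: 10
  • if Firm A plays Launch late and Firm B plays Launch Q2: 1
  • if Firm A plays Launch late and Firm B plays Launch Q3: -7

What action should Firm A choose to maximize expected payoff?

E[Launch early] = 1/10·(13) + 1/5·(14) + 7/10·(14) = 139/10
E[Launch late] = 1/10·(1) + 1/5·(-7) + 7/10·(-7) = -31/5
Best response: Launch early (139/10 is the largest).

Launch early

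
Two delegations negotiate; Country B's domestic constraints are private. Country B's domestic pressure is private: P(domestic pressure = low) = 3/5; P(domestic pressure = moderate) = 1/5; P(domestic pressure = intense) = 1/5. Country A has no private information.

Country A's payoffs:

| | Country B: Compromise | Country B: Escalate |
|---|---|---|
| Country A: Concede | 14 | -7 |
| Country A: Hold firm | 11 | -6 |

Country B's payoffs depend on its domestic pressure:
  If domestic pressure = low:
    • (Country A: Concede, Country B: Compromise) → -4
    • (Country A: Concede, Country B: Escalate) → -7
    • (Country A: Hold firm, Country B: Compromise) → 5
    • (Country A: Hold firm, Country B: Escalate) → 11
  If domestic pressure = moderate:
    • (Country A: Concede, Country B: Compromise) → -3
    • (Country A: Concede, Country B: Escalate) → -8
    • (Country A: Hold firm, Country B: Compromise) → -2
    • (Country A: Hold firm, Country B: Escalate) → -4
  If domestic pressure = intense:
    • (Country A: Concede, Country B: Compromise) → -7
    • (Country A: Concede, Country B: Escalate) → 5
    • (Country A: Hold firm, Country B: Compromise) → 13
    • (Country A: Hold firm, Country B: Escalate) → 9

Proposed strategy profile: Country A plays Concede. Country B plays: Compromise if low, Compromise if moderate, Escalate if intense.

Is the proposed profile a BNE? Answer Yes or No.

Yes

Country A plays Concede: E[Concede] = 3/5·(14) + 1/5·(14) + 1/5·(-7) = 49/5; E[Hold firm] = 38/5. Best-responding. ✓
Country B (domestic pressure low), facing Concede: Compromise gives -4, Escalate gives -7. Proposed Compromise is best. ✓
Country B (domestic pressure moderate), facing Concede: Compromise gives -3, Escalate gives -8. Proposed Compromise is best. ✓
Country B (domestic pressure intense), facing Concede: Compromise gives -7, Escalate gives 5. Proposed Escalate is best. ✓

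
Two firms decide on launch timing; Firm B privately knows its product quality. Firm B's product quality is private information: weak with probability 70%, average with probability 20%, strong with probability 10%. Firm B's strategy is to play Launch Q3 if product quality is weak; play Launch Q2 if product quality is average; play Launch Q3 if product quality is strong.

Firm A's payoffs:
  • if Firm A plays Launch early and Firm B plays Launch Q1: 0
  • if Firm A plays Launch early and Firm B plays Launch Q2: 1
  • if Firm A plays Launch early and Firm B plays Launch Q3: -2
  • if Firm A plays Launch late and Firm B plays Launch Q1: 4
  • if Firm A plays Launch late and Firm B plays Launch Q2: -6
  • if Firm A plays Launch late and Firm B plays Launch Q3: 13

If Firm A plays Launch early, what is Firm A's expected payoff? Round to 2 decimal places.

Take the expectation over Firm B's product quality, weighting each type's action by its prior probability.
E[Launch early] = 0.7·(-2) + 0.2·1 + 0.1·(-2) = (-1.4) + 0.2 + (-0.2) = -1.4

-1.40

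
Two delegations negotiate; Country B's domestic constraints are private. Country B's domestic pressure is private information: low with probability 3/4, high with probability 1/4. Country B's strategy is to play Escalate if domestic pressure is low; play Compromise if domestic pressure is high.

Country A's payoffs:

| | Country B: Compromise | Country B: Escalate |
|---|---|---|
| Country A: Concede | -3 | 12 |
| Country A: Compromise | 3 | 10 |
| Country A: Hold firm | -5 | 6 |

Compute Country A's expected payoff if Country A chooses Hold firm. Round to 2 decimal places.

E[Hold firm] = 3/4·6 + 1/4·(-5) = 9/2 + (-5/4) = 13/4

3.25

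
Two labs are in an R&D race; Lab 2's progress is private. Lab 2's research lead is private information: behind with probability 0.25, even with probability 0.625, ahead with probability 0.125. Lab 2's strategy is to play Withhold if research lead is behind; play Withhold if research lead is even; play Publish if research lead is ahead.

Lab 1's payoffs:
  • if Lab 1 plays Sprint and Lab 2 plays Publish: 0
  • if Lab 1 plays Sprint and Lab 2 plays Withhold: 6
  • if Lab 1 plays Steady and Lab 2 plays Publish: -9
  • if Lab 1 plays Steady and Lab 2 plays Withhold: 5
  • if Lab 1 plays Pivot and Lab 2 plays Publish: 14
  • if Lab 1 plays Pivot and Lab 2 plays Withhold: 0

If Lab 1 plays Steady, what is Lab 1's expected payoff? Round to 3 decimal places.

3.250

E[Steady] = 0.25·5 + 0.625·5 + 0.125·(-9) = 1.25 + 3.125 + (-1.125) = 3.25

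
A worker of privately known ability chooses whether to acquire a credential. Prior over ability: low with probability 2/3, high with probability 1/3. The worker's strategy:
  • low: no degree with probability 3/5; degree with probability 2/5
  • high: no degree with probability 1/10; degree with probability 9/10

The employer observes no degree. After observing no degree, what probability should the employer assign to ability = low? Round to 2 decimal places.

P(no degree) = (2/3)·(3/5) + (1/3)·(1/10) = 13/30
P(low | no degree) = ((2/3)·(3/5)) / (13/30) = (2/5) / (13/30) = 12/13

0.92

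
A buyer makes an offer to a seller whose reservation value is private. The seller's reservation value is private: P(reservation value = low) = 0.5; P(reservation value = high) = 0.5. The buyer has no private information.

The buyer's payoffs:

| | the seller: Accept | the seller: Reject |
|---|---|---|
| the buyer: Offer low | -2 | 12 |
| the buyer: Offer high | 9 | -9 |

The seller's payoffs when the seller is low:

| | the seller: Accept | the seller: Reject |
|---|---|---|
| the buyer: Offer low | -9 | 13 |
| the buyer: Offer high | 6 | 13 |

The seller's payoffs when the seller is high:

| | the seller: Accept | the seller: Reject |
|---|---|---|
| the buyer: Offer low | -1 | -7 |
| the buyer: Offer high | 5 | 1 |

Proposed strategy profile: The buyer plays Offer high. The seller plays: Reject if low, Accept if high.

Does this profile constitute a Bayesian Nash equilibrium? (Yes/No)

No

A profile is a BNE iff every type of every player is best-responding given beliefs about the other side.
The buyer plays Offer high: E[Offer high] = 0.5·(-9) + 0.5·(9) = 0; E[Offer low] = 5. Not best-responding. ✗
The seller (reservation value low), facing Offer high: Accept gives 6, Reject gives 13. Proposed Reject is best. ✓
The seller (reservation value high), facing Offer high: Accept gives 5, Reject gives 1. Proposed Accept is best. ✓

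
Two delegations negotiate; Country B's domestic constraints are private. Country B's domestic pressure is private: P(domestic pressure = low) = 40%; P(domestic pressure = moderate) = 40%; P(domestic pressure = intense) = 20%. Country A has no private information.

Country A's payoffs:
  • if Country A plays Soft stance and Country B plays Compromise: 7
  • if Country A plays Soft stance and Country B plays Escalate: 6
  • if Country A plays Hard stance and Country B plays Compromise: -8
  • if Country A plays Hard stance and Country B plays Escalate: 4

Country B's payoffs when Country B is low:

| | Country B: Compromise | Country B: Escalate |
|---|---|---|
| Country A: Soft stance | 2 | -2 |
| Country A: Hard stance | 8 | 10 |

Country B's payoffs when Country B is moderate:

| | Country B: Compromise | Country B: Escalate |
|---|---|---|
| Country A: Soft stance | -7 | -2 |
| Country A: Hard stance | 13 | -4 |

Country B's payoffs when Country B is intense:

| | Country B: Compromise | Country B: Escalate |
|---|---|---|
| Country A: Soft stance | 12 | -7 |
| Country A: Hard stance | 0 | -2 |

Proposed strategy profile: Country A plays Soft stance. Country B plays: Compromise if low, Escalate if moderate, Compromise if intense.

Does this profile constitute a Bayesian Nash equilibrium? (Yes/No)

Yes

A profile is a BNE iff every type of every player is best-responding given beliefs about the other side.
Country A plays Soft stance: E[Soft stance] = 0.4·(7) + 0.4·(6) + 0.2·(7) = 6.6; E[Hard stance] = -3.2. Best-responding. ✓
Country B (domestic pressure low), facing Soft stance: Compromise gives 2, Escalate gives -2. Proposed Compromise is best. ✓
Country B (domestic pressure moderate), facing Soft stance: Compromise gives -7, Escalate gives -2. Proposed Escalate is best. ✓
Country B (domestic pressure intense), facing Soft stance: Compromise gives 12, Escalate gives -7. Proposed Compromise is best. ✓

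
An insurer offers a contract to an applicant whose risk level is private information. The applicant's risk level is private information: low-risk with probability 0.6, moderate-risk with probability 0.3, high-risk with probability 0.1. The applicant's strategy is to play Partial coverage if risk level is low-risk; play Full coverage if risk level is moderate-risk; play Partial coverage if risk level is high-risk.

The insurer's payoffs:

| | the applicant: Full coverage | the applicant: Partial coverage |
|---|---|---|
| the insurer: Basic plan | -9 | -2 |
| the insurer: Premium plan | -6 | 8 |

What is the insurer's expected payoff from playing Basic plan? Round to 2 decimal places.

E[Basic plan] = 0.6·(-2) + 0.3·(-9) + 0.1·(-2) = (-1.2) + (-2.7) + (-0.2) = -4.1

-4.10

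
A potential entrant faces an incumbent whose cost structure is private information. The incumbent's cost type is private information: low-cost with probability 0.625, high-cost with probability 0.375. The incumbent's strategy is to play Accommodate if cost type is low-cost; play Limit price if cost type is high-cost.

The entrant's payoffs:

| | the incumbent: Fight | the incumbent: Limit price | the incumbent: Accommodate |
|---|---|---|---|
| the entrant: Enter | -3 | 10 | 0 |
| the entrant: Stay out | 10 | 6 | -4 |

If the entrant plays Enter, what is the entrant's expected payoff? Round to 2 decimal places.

3.75

Take the expectation over the incumbent's cost type, weighting each type's action by its prior probability.
E[Enter] = 0.625·0 + 0.375·10 = 0 + 3.75 = 3.75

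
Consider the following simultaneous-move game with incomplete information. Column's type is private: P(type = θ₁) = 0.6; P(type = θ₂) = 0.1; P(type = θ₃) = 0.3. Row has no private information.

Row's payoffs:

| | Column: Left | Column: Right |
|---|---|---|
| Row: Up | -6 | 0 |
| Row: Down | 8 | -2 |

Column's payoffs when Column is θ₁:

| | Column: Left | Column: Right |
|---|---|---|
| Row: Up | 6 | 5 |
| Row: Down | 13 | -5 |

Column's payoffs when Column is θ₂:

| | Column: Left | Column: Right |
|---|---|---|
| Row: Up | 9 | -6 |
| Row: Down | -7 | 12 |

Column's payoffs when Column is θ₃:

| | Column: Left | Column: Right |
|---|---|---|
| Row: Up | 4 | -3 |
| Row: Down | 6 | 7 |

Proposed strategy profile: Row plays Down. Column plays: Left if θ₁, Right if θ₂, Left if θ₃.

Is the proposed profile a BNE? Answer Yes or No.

A profile is a BNE iff every type of every player is best-responding given beliefs about the other side.
Row plays Down: E[Down] = 0.6·(8) + 0.1·(-2) + 0.3·(8) = 7; E[Up] = -5.4. Best-responding. ✓
Column (type θ₁), facing Down: Left gives 13, Right gives -5. Proposed Left is best. ✓
Column (type θ₂), facing Down: Left gives -7, Right gives 12. Proposed Right is best. ✓
Column (type θ₃), facing Down: Left gives 6, Right gives 7. Proposed Left is not best — profitable deviation exists. ✗

No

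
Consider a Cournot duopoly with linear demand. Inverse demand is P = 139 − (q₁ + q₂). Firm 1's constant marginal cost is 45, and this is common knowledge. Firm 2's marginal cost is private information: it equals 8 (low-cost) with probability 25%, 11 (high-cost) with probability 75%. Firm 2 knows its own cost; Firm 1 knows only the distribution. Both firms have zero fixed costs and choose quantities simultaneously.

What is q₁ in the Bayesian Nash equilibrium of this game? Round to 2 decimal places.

Type-c best response for Firm 2: q₂(c) = (139 − c)/2 − q₁/2.
Firm 1 maximizes expected profit; its first-order condition is 139 − 2q₁ − E[q₂] − 45 = 0.
Substituting E[q₂] and solving: E[c₂] = 10.25, so q₁ = (139 − 2·45 + 10.25)/3 = 19.75.

19.75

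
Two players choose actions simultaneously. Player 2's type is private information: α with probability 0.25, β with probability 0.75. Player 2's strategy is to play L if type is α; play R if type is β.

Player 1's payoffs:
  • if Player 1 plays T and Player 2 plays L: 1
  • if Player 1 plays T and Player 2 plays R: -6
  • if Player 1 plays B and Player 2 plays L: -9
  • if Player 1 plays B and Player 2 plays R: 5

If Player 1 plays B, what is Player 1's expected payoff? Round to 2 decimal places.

E[B] = 0.25·(-9) + 0.75·5 = (-2.25) + 3.75 = 1.5

1.50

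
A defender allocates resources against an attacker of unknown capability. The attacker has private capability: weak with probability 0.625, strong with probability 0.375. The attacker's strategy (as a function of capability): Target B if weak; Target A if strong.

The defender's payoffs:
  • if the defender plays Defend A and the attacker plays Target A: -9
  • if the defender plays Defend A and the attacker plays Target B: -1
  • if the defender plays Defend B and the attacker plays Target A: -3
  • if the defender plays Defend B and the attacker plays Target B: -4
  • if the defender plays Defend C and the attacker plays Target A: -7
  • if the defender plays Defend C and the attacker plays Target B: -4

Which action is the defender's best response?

Defend B

Compute the defender's expected payoff for each action, taking the expectation over the attacker's type.
E[Defend A] = 0.625·(-1) + 0.375·(-9) = -4
E[Defend B] = 0.625·(-4) + 0.375·(-3) = -3.625
E[Defend C] = 0.625·(-4) + 0.375·(-7) = -5.125
Best response: Defend B (-3.625 is the largest).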